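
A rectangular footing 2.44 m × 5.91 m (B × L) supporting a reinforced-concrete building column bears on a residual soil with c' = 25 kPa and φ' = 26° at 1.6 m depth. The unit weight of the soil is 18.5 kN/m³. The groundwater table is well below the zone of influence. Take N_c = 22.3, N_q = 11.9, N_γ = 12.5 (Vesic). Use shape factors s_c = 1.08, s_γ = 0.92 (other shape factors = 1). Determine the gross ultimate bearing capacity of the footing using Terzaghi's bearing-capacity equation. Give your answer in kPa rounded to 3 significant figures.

q_ult ≈ 1210 kPa

q = γ·D_f = 18.5 × 1.6 = 29.6 kPa.
c·N_c·s_c = 25 × 22.3 × 1.08 = 602.1 kPa
q·N_q = 29.6 × 11.9 = 352.24 kPa
0.5·γ·B·N_γ·s_γ = 0.5 × 18.5 × 2.44 × 12.5 × 0.92 = 259.56 kPa
q_ult = 602.1 + 352.24 + 259.56 = 1213.9 kPa.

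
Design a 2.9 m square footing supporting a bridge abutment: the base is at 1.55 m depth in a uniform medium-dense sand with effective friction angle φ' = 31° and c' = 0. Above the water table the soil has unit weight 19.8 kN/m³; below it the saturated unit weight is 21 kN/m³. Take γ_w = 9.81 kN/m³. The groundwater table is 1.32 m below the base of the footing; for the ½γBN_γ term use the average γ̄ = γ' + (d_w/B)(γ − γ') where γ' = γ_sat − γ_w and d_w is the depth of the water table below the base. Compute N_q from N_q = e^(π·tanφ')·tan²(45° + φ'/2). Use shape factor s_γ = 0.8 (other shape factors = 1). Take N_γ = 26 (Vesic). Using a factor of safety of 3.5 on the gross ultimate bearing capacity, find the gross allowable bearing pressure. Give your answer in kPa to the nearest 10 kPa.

q_all ≈ 310 kPa

N_q = e^(π·tan31°)·tan²(60.5°) = 20.63.
Effective surcharge at the founding depth q = γ·D_f = 19.8 × 1.55 = 30.69 kPa.
With d_w = 1.32 m < B, γ̄ = 11.19 + (1.32/2.9) × (19.8 − 11.19) = 15.109 kN/m³.
q_ult = q·N_q + 0.5·γ·B·N_γ·s_γ
     = 30.69 × 20.631 + 0.5 × 15.109 × 2.9 × 26 × 0.8
     = 633.16 + 455.69 = 1088.8 kPa.
q_all = 1088.8 / 3.5 = 311.1 kPa.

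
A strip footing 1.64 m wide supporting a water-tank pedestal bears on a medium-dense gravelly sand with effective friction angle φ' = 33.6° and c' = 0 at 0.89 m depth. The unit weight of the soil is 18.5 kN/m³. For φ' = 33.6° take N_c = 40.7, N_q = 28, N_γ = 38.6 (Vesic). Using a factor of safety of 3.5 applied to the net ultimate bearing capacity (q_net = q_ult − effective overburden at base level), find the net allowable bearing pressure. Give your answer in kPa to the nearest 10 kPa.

q_all(net) ≈ 290 kPa

Overburden at base level: q = 18.5 × 0.89 = 16.465 kPa.
Surcharge term q·N_q = 16.465 × 28 = 461.02 kPa; self-weight term 0.5·γ·B·N_γ = 0.5 × 18.5 × 1.64 × 38.6 = 585.56 kPa.
q_ult = 461.02 + 585.56 = 1046.6 kPa.
Net ultimate: q_net = 1046.6 − 16.465 = 1030.1 kPa.
q_all(net) = 1030.1 / 3.5 = 294.32 kPa.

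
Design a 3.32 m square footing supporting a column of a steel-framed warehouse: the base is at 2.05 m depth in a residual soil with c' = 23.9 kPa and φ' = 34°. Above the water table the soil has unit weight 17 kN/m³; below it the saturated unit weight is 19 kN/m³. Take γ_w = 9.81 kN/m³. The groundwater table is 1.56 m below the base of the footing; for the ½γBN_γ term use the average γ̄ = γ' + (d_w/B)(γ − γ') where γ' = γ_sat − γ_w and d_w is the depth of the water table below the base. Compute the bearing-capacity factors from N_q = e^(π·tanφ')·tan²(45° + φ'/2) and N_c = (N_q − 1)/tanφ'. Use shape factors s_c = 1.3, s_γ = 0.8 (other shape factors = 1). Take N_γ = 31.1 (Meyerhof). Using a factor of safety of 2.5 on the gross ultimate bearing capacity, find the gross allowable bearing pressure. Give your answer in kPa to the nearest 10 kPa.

N_q = e^(π·tan34°)·tan²(62°) = 29.44; N_c = (N_q − 1)/tanφ' = 42.16.
Effective surcharge at the founding depth q = γ·D_f = 17 × 2.05 = 34.85 kPa.
With d_w = 1.56 m < B, γ̄ = 9.19 + (1.56/3.32) × (17 − 9.19) = 12.86 kN/m³.
q_ult = c·N_c·s_c + q·N_q + 0.5·γ·B·N_γ·s_γ
     = 23.9 × 42.164 × 1.3 + 34.85 × 29.44 + 0.5 × 12.86 × 3.32 × 31.1 × 0.8
     = 1310 + 1026 + 531.12 = 2867.1 kPa.
q_all = 2867.1 / 2.5 = 1146.8 kPa.

q_all ≈ 1150 kPa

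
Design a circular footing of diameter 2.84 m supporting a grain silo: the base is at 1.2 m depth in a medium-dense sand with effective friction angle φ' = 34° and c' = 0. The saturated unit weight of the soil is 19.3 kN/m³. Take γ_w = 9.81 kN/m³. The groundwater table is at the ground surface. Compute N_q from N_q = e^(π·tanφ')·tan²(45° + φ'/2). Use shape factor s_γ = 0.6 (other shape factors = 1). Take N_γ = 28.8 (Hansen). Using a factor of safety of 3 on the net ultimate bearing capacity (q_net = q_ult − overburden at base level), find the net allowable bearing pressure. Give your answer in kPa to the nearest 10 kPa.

N_q = e^(π·tan34°)·tan²(62°) = 29.44.
With the water table at the surface the whole profile is submerged: γ' = 19.3 − 9.81 = 9.49 kN/m³, so q = γ'·D_f = 11.388 kPa; the same γ' applies in the ½γBN_γ term.
q_ult = q·N_q + 0.5·γ·B·N_γ·s_γ
     = 11.388 × 29.44 + 0.5 × 9.49 × 2.84 × 28.8 × 0.6
     = 335.26 + 232.86 = 568.12 kPa.
q_net = 568.12 − 11.388 = 556.73 kPa.
q_all(net) = 556.73 / 3 = 185.58 kPa.

q_all(net) ≈ 190 kPa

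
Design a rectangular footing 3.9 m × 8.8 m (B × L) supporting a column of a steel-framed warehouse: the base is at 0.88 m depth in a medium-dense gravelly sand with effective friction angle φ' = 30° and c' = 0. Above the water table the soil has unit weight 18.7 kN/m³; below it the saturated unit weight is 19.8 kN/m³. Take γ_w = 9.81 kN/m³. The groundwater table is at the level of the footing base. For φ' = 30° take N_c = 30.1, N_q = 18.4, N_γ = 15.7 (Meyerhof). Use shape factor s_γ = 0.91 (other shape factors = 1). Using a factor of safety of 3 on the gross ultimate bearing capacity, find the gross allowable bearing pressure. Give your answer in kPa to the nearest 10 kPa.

q_all ≈ 190 kPa

Effective surcharge at the founding depth q = γ·D_f = 18.7 × 0.88 = 16.456 kPa.
The water table coincides with the base, so in the self-weight term γ → γ' = 9.99 kN/m³.
q_ult = q·N_q + 0.5·γ·B·N_γ·s_γ
     = 16.456 × 18.4 + 0.5 × 9.99 × 3.9 × 15.7 × 0.91
     = 302.79 + 278.32 = 581.11 kPa.
q_all = 581.11 / 3 = 193.7 kPa.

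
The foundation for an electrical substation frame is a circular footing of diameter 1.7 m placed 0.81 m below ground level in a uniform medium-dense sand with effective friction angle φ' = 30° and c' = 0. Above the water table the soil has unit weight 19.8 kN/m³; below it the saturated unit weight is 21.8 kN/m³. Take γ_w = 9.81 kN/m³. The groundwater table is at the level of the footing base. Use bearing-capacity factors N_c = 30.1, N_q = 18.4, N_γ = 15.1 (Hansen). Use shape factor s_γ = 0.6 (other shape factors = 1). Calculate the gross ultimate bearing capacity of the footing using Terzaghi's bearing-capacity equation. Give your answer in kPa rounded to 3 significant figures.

Overburden at base level: q = 19.8 × 0.81 = 16.038 kPa.
Below the base the soil is submerged, so the ½γBN_γ term uses γ' = 21.8 − 9.81 = 11.99 kN/m³.
Surcharge term q·N_q = 16.038 × 18.4 = 295.1 kPa; self-weight term 0.5·γ·B·N_γ·s_γ = 0.5 × 11.99 × 1.7 × 15.1 × 0.6 = 92.335 kPa.
q_ult = 295.1 + 92.335 = 387.43 kPa.

q_ult ≈ 387 kPa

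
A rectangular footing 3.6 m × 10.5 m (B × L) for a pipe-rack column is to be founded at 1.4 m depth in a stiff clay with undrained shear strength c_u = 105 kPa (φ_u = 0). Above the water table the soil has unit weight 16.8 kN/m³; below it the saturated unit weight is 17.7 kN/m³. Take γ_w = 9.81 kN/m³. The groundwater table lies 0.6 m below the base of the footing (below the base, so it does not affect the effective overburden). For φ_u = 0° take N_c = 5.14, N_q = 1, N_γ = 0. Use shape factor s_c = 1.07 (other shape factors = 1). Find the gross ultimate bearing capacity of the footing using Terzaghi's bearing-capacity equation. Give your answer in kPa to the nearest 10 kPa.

Overburden at base level: q = 16.8 × 1.4 = 23.52 kPa.
Cohesion term c·N_c·s_c = 105 × 5.14 × 1.07 = 577.48 kPa; surcharge term q·N_q = 23.52 × 1 = 23.52 kPa.
q_ult = 577.48 + 23.52 = 601 kPa.

q_ult ≈ 600 kPa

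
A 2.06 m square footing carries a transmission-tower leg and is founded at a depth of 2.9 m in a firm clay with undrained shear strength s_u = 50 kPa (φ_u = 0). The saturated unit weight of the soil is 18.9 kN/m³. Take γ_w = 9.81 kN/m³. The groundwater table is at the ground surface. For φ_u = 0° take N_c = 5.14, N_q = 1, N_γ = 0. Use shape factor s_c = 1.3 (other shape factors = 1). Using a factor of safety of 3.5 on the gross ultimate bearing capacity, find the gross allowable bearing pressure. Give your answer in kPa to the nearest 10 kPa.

γ' = 18.9 − 9.81 = 9.09 kN/m³ (submerged throughout). q = 9.09 × 2.9 = 26.361 kPa.
c·N_c·s_c = 50 × 5.14 × 1.3 = 334.1 kPa
q·N_q = 26.361 × 1 = 26.361 kPa
q_ult = 334.1 + 26.361 = 360.46 kPa.
q_all = 360.46 / 3.5 = 102.99 kPa.

q_all ≈ 100 kPa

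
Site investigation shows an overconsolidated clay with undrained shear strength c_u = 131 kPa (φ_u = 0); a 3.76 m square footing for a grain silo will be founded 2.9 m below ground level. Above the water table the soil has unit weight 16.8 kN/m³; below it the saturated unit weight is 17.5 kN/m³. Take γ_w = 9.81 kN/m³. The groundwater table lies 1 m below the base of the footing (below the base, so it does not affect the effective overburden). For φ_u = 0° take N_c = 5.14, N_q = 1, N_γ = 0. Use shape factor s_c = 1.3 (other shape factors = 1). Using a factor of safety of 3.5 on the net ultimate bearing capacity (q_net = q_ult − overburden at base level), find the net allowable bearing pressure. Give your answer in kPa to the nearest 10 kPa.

Effective surcharge at the founding depth q = γ·D_f = 16.8 × 2.9 = 48.72 kPa.
q_ult = c·N_c·s_c + q·N_q
     = 131 × 5.14 × 1.3 + 48.72 × 1
     = 875.34 + 48.72 = 924.06 kPa.
q_net = 924.06 − 48.72 = 875.34 kPa.
q_all(net) = 875.34 / 3.5 = 250.1 kPa.

q_all(net) ≈ 250 kPa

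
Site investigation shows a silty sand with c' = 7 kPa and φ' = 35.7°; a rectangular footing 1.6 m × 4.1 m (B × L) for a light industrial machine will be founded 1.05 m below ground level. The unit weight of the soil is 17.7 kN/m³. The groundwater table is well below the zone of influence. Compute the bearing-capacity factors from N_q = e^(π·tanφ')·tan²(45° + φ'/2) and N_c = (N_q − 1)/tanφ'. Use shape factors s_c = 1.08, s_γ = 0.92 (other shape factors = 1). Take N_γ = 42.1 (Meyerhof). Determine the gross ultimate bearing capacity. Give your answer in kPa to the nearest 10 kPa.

q_ult ≈ 1600 kPa

tan35.7° = 0.7186, so N_q = e^(π×0.7186)·tan²(62.85°) = 9.559 × 3.802 = 36.35.
N_c = (36.35 − 1)/tan35.7° = 49.19.
Effective surcharge at the founding depth q = γ·D_f = 17.7 × 1.05 = 18.585 kPa.
q_ult = c·N_c·s_c + q·N_q + 0.5·γ·B·N_γ·s_γ
     = 7 × 49.19 × 1.08 + 18.585 × 36.346 + 0.5 × 17.7 × 1.6 × 42.1 × 0.92
     = 371.87 + 675.5 + 548.45 = 1595.8 kPa.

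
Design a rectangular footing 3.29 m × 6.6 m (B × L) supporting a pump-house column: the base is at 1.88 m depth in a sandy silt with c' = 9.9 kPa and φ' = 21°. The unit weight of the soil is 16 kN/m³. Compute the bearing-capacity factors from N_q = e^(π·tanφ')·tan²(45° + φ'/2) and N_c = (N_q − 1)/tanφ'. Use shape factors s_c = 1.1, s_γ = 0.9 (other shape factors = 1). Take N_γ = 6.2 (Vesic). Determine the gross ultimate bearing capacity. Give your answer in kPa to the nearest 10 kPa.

q_ult ≈ 530 kPa

tan21° = 0.3839, so N_q = e^(π×0.3839)·tan²(55.5°) = 3.34 × 2.117 = 7.07.
N_c = (7.07 − 1)/tan21° = 15.81.
Overburden at base level: q = 16 × 1.88 = 30.08 kPa.
Cohesion term c·N_c·s_c = 9.9 × 15.815 × 1.1 = 172.22 kPa; surcharge term q·N_q = 30.08 × 7.0708 = 212.69 kPa; self-weight term 0.5·γ·B·N_γ·s_γ = 0.5 × 16 × 3.29 × 6.2 × 0.9 = 146.87 kPa.
q_ult = 172.22 + 212.69 + 146.87 = 531.78 kPa.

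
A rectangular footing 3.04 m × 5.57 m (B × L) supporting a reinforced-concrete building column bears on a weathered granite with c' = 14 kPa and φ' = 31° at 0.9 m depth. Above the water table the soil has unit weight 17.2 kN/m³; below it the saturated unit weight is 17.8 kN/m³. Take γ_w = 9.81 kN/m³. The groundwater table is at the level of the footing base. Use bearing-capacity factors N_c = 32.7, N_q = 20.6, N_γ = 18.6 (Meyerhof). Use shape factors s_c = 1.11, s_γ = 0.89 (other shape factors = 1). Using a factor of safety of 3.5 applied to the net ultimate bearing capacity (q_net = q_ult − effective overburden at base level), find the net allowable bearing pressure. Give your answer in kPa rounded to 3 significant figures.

Overburden at base level: q = 17.2 × 0.9 = 15.48 kPa.
Below the base the soil is submerged, so the ½γBN_γ term uses γ' = 17.8 − 9.81 = 7.99 kN/m³.
Cohesion term c·N_c·s_c = 14 × 32.7 × 1.11 = 508.16 kPa; surcharge term q·N_q = 15.48 × 20.6 = 318.89 kPa; self-weight term 0.5·γ·B·N_γ·s_γ = 0.5 × 7.99 × 3.04 × 18.6 × 0.89 = 201.05 kPa.
q_ult = 508.16 + 318.89 + 201.05 = 1028.1 kPa.
Net ultimate: q_net = 1028.1 − 15.48 = 1012.6 kPa.
q_all(net) = 1012.6 / 3.5 = 289.32 kPa.

q_all(net) ≈ 289 kPa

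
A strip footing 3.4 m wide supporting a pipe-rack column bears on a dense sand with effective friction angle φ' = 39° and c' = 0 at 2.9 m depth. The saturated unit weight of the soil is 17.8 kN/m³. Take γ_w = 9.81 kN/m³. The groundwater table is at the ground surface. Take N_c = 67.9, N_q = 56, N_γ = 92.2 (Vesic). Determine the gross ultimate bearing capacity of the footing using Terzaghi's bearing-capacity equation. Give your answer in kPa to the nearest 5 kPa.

q_ult ≈ 2550 kPa

γ' = 17.8 − 9.81 = 7.99 kN/m³ (submerged throughout). q = 7.99 × 2.9 = 23.171 kPa; the same γ' applies in the ½γBN_γ term.
q·N_q = 23.171 × 56 = 1297.6 kPa
0.5·γ·B·N_γ = 0.5 × 7.99 × 3.4 × 92.2 = 1252.4 kPa
q_ult = 1297.6 + 1252.4 = 2549.9 kPa.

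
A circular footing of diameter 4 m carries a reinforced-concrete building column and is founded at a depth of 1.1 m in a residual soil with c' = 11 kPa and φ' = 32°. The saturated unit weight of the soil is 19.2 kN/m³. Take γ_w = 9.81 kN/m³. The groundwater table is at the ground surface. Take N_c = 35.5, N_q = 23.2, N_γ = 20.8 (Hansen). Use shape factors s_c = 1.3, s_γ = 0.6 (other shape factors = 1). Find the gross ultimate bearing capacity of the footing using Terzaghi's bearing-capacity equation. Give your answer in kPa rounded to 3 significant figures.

q_ult ≈ 982 kPa

Water table at ground surface, so effective unit weight γ' = 19.2 − 9.81 = 9.39 kN/m³ is used throughout; overburden q = 9.39 × 1.1 = 10.329 kPa; the same γ' applies in the ½γBN_γ term.
Cohesion term c·N_c·s_c = 11 × 35.5 × 1.3 = 507.65 kPa; surcharge term q·N_q = 10.329 × 23.2 = 239.63 kPa; self-weight term 0.5·γ·B·N_γ·s_γ = 0.5 × 9.39 × 4 × 20.8 × 0.6 = 234.37 kPa.
q_ult = 507.65 + 239.63 + 234.37 = 981.66 kPa.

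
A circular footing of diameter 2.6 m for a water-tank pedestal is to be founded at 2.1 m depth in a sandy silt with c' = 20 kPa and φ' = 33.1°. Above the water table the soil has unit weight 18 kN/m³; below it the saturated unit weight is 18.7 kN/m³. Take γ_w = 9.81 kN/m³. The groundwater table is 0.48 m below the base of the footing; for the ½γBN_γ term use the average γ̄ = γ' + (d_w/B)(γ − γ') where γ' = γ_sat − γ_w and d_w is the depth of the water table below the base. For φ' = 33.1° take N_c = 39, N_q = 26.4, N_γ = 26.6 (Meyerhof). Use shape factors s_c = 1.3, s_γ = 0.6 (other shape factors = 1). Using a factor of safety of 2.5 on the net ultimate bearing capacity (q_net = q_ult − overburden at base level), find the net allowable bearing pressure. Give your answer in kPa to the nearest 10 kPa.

Overburden at base level: q = 18 × 2.1 = 37.8 kPa.
The water table is 0.48 m below the base (< B = 2.6 m), so the ½γBN_γ term uses γ̄ = γ' + (d_w/B)(γ − γ') = 8.89 + (0.48/2.6)(18 − 8.89) = 10.572 kN/m³.
Cohesion term c·N_c·s_c = 20 × 39 × 1.3 = 1014 kPa; surcharge term q·N_q = 37.8 × 26.4 = 997.92 kPa; self-weight term 0.5·γ·B·N_γ·s_γ = 0.5 × 10.572 × 2.6 × 26.6 × 0.6 = 219.34 kPa.
q_ult = 1014 + 997.92 + 219.34 = 2231.3 kPa.
q_net = 2231.3 − 37.8 = 2193.5 kPa.
q_all(net) = 2193.5 / 2.5 = 877.39 kPa.

q_all(net) ≈ 880 kPa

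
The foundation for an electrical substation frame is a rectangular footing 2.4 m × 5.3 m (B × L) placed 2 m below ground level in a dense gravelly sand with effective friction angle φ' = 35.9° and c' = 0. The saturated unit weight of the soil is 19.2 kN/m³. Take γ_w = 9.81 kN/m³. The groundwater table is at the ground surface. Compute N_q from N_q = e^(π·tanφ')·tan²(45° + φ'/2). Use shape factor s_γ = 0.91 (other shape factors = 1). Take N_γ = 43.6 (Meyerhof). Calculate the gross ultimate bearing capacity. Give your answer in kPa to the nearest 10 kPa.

tan35.9° = 0.7239, so N_q = e^(π×0.7239)·tan²(62.95°) = 9.719 × 3.835 = 37.28.
γ' = 19.2 − 9.81 = 9.39 kN/m³ (submerged throughout). q = 9.39 × 2 = 18.78 kPa; the same γ' applies in the ½γBN_γ term.
q·N_q = 18.78 × 37.277 = 700.06 kPa
0.5·γ·B·N_γ·s_γ = 0.5 × 9.39 × 2.4 × 43.6 × 0.91 = 447.07 kPa
q_ult = 700.06 + 447.07 = 1147.1 kPa.

q_ult ≈ 1150 kPa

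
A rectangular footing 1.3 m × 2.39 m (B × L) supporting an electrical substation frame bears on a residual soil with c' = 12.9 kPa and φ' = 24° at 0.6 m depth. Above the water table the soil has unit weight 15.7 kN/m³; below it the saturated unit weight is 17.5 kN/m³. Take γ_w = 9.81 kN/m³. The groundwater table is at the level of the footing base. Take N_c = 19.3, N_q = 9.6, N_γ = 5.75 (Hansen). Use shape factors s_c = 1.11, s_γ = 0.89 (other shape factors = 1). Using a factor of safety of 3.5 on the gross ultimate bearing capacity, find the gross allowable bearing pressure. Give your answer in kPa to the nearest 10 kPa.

q_all ≈ 110 kPa

q = γ·D_f = 15.7 × 0.6 = 9.42 kPa.
For the ½γBN_γ term take γ' = 17.5 − 9.81 = 7.69 kN/m³ (soil below base is submerged).
c·N_c·s_c = 12.9 × 19.3 × 1.11 = 276.36 kPa
q·N_q = 9.42 × 9.6 = 90.432 kPa
0.5·γ·B·N_γ·s_γ = 0.5 × 7.69 × 1.3 × 5.75 × 0.89 = 25.58 kPa
q_ult = 276.36 + 90.432 + 25.58 = 392.37 kPa.
q_all = 392.37 / 3.5 = 112.11 kPa.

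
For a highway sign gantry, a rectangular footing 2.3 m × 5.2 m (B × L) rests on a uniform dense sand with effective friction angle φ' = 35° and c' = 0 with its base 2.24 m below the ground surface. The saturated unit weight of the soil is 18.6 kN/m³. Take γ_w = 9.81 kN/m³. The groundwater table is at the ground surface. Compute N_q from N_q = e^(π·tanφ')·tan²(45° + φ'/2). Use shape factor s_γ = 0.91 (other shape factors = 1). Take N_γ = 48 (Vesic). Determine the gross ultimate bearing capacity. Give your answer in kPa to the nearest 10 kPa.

tan35° = 0.7002, so N_q = e^(π×0.7002)·tan²(62.5°) = 9.023 × 3.69 = 33.3.
Water table at ground surface, so effective unit weight γ' = 18.6 − 9.81 = 8.79 kN/m³ is used throughout; overburden q = 8.79 × 2.24 = 19.69 kPa; the same γ' applies in the ½γBN_γ term.
Surcharge term q·N_q = 19.69 × 33.296 = 655.59 kPa; self-weight term 0.5·γ·B·N_γ·s_γ = 0.5 × 8.79 × 2.3 × 48 × 0.91 = 441.54 kPa.
q_ult = 655.59 + 441.54 = 1097.1 kPa.

q_ult ≈ 1100 kPa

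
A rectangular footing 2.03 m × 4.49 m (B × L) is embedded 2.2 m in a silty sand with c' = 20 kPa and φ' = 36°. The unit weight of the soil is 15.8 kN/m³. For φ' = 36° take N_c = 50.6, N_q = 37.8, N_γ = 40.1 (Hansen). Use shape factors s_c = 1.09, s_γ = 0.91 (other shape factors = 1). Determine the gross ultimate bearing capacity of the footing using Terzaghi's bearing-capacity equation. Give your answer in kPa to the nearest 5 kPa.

Overburden at base level: q = 15.8 × 2.2 = 34.76 kPa.
Cohesion term c·N_c·s_c = 20 × 50.6 × 1.09 = 1103.1 kPa; surcharge term q·N_q = 34.76 × 37.8 = 1313.9 kPa; self-weight term 0.5·γ·B·N_γ·s_γ = 0.5 × 15.8 × 2.03 × 40.1 × 0.91 = 585.21 kPa.
q_ult = 1103.1 + 1313.9 + 585.21 = 3002.2 kPa.

q_ult ≈ 3000 kPa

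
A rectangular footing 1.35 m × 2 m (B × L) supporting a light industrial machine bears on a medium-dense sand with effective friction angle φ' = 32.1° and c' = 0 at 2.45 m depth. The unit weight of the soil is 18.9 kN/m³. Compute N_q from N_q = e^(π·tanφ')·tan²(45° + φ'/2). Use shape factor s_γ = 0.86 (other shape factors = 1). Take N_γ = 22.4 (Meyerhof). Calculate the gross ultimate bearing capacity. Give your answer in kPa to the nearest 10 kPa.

q_ult ≈ 1330 kPa

tan32.1° = 0.6273, so N_q = e^(π×0.6273)·tan²(61.05°) = 7.176 × 3.268 = 23.45.
q = γ·D_f = 18.9 × 2.45 = 46.305 kPa.
q·N_q = 46.305 × 23.451 = 1085.9 kPa
0.5·γ·B·N_γ·s_γ = 0.5 × 18.9 × 1.35 × 22.4 × 0.86 = 245.76 kPa
q_ult = 1085.9 + 245.76 = 1331.6 kPa.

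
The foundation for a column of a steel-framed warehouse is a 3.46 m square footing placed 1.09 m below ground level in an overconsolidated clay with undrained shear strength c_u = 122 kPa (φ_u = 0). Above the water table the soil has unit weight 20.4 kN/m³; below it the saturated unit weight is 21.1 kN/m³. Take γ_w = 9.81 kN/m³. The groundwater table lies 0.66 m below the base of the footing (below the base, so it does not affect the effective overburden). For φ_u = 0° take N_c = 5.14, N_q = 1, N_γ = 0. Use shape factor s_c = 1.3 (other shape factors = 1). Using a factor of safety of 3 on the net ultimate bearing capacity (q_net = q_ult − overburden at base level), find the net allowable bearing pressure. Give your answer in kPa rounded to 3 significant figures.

q = γ·D_f = 20.4 × 1.09 = 22.236 kPa.
c·N_c·s_c = 122 × 5.14 × 1.3 = 815.2 kPa
q·N_q = 22.236 × 1 = 22.236 kPa
q_ult = 815.2 + 22.236 = 837.44 kPa.
q_net = 837.44 − 22.236 = 815.2 kPa.
q_all(net) = 815.2 / 3 = 271.73 kPa.

q_all(net) ≈ 272 kPa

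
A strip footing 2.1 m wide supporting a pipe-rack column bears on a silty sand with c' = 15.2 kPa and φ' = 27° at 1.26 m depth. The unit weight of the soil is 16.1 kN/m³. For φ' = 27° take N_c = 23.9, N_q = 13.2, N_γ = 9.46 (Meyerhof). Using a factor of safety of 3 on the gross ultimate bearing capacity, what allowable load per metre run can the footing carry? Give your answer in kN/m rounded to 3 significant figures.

≈ 554 kN/m

Overburden at base level: q = 16.1 × 1.26 = 20.286 kPa.
Cohesion term c·N_c = 15.2 × 23.9 = 363.28 kPa; surcharge term q·N_q = 20.286 × 13.2 = 267.78 kPa; self-weight term 0.5·γ·B·N_γ = 0.5 × 16.1 × 2.1 × 9.46 = 159.92 kPa.
q_ult = 363.28 + 267.78 + 159.92 = 790.98 kPa.
Gross allowable pressure q_all = 790.98 / 3 = 263.66 kPa.
Allowable wall load = q_all × B = 263.66 × 2.1 = 553.68 kN per metre run.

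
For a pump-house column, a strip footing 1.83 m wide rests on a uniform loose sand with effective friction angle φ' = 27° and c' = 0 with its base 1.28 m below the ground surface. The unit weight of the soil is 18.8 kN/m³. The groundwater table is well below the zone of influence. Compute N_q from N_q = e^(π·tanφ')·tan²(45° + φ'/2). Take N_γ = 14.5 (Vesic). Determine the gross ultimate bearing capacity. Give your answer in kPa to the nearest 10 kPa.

tan27° = 0.5095, so N_q = e^(π×0.5095)·tan²(58.5°) = 4.957 × 2.663 = 13.2.
Overburden at base level: q = 18.8 × 1.28 = 24.064 kPa.
Surcharge term q·N_q = 24.064 × 13.199 = 317.62 kPa; self-weight term 0.5·γ·B·N_γ = 0.5 × 18.8 × 1.83 × 14.5 = 249.43 kPa.
q_ult = 317.62 + 249.43 = 567.05 kPa.

q_ult ≈ 570 kPa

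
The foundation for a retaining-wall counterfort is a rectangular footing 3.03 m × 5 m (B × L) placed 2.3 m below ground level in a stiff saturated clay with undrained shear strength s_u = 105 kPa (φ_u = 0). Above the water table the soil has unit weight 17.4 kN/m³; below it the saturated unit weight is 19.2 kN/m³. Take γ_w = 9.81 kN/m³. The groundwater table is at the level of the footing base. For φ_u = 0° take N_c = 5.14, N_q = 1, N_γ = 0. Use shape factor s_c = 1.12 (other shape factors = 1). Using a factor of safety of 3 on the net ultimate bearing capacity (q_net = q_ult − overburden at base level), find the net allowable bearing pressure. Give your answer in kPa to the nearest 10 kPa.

q_all(net) ≈ 200 kPa

Effective surcharge at the founding depth q = γ·D_f = 17.4 × 2.3 = 40.02 kPa.
q_ult = c·N_c·s_c + q·N_q
     = 105 × 5.14 × 1.12 + 40.02 × 1
     = 604.46 + 40.02 = 644.48 kPa.
q_net = 644.48 − 40.02 = 604.46 kPa.
q_all(net) = 604.46 / 3 = 201.49 kPa.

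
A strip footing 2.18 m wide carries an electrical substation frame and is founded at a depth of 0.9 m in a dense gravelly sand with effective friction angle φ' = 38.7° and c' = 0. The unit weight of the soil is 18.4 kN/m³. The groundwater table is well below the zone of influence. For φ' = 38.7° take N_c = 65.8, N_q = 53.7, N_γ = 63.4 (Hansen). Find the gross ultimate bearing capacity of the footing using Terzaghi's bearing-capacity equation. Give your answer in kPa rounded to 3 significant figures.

Effective surcharge at the founding depth q = γ·D_f = 18.4 × 0.9 = 16.56 kPa.
q_ult = q·N_q + 0.5·γ·B·N_γ
     = 16.56 × 53.7 + 0.5 × 18.4 × 2.18 × 63.4
     = 889.27 + 1271.6 = 2160.8 kPa.

q_ult ≈ 2160 kPa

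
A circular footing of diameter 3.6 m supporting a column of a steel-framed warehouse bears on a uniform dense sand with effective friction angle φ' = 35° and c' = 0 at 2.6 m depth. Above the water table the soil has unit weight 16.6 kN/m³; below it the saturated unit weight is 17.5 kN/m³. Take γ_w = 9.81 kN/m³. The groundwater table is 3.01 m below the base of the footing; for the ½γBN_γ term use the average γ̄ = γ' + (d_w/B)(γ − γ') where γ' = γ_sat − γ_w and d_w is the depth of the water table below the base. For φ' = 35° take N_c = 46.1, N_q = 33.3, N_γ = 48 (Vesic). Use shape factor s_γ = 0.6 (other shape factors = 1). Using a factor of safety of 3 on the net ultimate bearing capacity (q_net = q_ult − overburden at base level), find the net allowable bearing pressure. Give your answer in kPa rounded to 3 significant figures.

q_all(net) ≈ 726 kPa

Overburden at base level: q = 16.6 × 2.6 = 43.16 kPa.
The water table is 3.01 m below the base (< B = 3.6 m), so the ½γBN_γ term uses γ̄ = γ' + (d_w/B)(γ − γ') = 7.69 + (3.01/3.6)(16.6 − 7.69) = 15.14 kN/m³.
Surcharge term q·N_q = 43.16 × 33.3 = 1437.2 kPa; self-weight term 0.5·γ·B·N_γ·s_γ = 0.5 × 15.14 × 3.6 × 48 × 0.6 = 784.84 kPa.
q_ult = 1437.2 + 784.84 = 2222.1 kPa.
q_net = 2222.1 − 43.16 = 2178.9 kPa.
q_all(net) = 2178.9 / 3 = 726.3 kPa.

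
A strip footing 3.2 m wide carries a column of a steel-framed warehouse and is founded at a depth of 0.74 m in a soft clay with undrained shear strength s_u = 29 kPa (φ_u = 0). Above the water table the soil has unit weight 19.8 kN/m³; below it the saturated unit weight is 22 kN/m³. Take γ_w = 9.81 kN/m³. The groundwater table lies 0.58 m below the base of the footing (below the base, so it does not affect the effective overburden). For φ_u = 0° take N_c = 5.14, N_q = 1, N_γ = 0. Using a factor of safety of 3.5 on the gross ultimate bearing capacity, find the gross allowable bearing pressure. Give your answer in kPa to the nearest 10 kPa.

q_all ≈ 50 kPa

Effective surcharge at the founding depth q = γ·D_f = 19.8 × 0.74 = 14.652 kPa.
q_ult = c·N_c + q·N_q
     = 29 × 5.14 + 14.652 × 1
     = 149.06 + 14.652 = 163.71 kPa.
q_all = 163.71 / 3.5 = 46.775 kPa.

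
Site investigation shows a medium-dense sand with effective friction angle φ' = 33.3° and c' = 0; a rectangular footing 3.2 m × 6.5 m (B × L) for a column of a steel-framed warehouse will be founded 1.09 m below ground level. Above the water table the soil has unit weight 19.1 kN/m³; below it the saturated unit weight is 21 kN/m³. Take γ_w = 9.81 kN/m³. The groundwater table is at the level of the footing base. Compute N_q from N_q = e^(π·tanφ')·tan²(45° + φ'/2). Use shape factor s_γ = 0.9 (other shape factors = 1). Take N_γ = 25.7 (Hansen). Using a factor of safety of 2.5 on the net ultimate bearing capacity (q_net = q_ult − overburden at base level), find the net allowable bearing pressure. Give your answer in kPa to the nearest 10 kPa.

q_all(net) ≈ 380 kPa

N_q = e^(π·tan33.3°)·tan²(61.65°) = 27.05.
Overburden at base level: q = 19.1 × 1.09 = 20.819 kPa.
Below the base the soil is submerged, so the ½γBN_γ term uses γ' = 21 − 9.81 = 11.19 kN/m³.
Surcharge term q·N_q = 20.819 × 27.048 = 563.11 kPa; self-weight term 0.5·γ·B·N_γ·s_γ = 0.5 × 11.19 × 3.2 × 25.7 × 0.9 = 414.12 kPa.
q_ult = 563.11 + 414.12 = 977.23 kPa.
q_net = 977.23 − 20.819 = 956.41 kPa.
q_all(net) = 956.41 / 2.5 = 382.56 kPa.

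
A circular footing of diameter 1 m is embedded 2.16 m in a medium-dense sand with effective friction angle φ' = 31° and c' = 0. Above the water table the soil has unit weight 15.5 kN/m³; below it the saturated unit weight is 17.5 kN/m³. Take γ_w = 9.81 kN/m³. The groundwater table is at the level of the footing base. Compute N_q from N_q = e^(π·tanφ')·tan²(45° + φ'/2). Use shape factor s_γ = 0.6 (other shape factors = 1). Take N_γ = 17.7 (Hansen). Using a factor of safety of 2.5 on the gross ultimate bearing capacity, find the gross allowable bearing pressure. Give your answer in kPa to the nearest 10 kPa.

N_q = e^(π·tan31°)·tan²(60.5°) = 20.63.
Effective surcharge at the founding depth q = γ·D_f = 15.5 × 2.16 = 33.48 kPa.
The water table coincides with the base, so in the self-weight term γ → γ' = 7.69 kN/m³.
q_ult = q·N_q + 0.5·γ·B·N_γ·s_γ
     = 33.48 × 20.631 + 0.5 × 7.69 × 1 × 17.7 × 0.6
     = 690.72 + 40.834 = 731.55 kPa.
q_all = 731.55 / 2.5 = 292.62 kPa.

q_all ≈ 290 kPa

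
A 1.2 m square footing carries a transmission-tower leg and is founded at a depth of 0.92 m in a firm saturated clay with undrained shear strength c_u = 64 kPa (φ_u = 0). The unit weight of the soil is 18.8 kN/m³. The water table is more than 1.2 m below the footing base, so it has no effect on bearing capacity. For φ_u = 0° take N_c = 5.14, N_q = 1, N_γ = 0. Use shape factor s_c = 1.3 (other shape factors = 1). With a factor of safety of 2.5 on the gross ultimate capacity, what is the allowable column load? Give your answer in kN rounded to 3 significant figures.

q = γ·D_f = 18.8 × 0.92 = 17.296 kPa.
c·N_c·s_c = 64 × 5.14 × 1.3 = 427.65 kPa
q·N_q = 17.296 × 1 = 17.296 kPa
q_ult = 427.65 + 17.296 = 444.94 kPa.
Gross allowable pressure q_all = 444.94 / 2.5 = 177.98 kPa.
Footing area = 1.44 m², so allowable column load = 177.98 × 1.44 = 256.29 kN.

P_all ≈ 256 kN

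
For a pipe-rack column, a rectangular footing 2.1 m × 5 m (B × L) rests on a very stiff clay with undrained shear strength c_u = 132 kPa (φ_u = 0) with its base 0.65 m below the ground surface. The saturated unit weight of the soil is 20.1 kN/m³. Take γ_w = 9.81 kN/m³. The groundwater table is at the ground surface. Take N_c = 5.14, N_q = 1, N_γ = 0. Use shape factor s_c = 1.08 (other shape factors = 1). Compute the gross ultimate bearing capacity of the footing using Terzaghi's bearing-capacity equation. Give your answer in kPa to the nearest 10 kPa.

q_ult ≈ 740 kPa

γ' = 20.1 − 9.81 = 10.29 kN/m³ (submerged throughout). q = 10.29 × 0.65 = 6.6885 kPa.
c·N_c·s_c = 132 × 5.14 × 1.08 = 732.76 kPa
q·N_q = 6.6885 × 1 = 6.6885 kPa
q_ult = 732.76 + 6.6885 = 739.45 kPa.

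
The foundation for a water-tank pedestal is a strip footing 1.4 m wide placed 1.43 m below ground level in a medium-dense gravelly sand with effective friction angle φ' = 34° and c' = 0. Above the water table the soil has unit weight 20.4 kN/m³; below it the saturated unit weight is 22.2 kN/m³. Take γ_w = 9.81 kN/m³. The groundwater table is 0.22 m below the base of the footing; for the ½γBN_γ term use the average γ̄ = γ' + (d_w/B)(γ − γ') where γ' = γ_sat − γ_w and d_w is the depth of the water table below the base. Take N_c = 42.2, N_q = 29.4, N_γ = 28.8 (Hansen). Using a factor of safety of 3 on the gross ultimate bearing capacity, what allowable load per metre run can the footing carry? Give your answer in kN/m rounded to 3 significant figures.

≈ 529 kN/m

Overburden at base level: q = 20.4 × 1.43 = 29.172 kPa.
The water table is 0.22 m below the base (< B = 1.4 m), so the ½γBN_γ term uses γ̄ = γ' + (d_w/B)(γ − γ') = 12.39 + (0.22/1.4)(20.4 − 12.39) = 13.649 kN/m³.
Surcharge term q·N_q = 29.172 × 29.4 = 857.66 kPa; self-weight term 0.5·γ·B·N_γ = 0.5 × 13.649 × 1.4 × 28.8 = 275.16 kPa.
q_ult = 857.66 + 275.16 = 1132.8 kPa.
Gross allowable pressure q_all = 1132.8 / 3 = 377.6 kPa.
Allowable wall load = q_all × B = 377.6 × 1.4 = 528.65 kN per metre run.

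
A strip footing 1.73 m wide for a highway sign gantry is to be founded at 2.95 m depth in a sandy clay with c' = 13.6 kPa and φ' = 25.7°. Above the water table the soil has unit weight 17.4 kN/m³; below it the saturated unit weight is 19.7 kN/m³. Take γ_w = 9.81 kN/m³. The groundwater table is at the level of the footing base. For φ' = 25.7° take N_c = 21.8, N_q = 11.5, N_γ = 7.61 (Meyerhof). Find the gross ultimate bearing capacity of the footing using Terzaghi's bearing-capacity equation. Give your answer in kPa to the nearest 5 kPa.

Overburden at base level: q = 17.4 × 2.95 = 51.33 kPa.
Below the base the soil is submerged, so the ½γBN_γ term uses γ' = 19.7 − 9.81 = 9.89 kN/m³.
Cohesion term c·N_c = 13.6 × 21.8 = 296.48 kPa; surcharge term q·N_q = 51.33 × 11.5 = 590.29 kPa; self-weight term 0.5·γ·B·N_γ = 0.5 × 9.89 × 1.73 × 7.61 = 65.102 kPa.
q_ult = 296.48 + 590.29 + 65.102 = 951.88 kPa.

q_ult ≈ 950 kPa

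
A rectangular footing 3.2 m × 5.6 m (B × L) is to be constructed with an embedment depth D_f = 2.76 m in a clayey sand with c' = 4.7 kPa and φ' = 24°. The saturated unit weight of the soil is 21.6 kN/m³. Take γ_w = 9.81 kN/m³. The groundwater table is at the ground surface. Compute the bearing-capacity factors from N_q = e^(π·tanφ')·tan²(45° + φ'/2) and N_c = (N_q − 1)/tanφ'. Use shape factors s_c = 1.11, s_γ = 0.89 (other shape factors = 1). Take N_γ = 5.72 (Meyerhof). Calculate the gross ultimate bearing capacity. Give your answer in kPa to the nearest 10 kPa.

tan24° = 0.4452, so N_q = e^(π×0.4452)·tan²(57°) = 4.05 × 2.371 = 9.6.
N_c = (9.6 − 1)/tan24° = 19.32.
γ' = 21.6 − 9.81 = 11.79 kN/m³ (submerged throughout). q = 11.79 × 2.76 = 32.54 kPa; the same γ' applies in the ½γBN_γ term.
c·N_c·s_c = 4.7 × 19.324 × 1.11 = 100.81 kPa
q·N_q = 32.54 × 9.6034 = 312.5 kPa
0.5·γ·B·N_γ·s_γ = 0.5 × 11.79 × 3.2 × 5.72 × 0.89 = 96.033 kPa
q_ult = 100.81 + 312.5 + 96.033 = 509.34 kPa.

q_ult ≈ 510 kPa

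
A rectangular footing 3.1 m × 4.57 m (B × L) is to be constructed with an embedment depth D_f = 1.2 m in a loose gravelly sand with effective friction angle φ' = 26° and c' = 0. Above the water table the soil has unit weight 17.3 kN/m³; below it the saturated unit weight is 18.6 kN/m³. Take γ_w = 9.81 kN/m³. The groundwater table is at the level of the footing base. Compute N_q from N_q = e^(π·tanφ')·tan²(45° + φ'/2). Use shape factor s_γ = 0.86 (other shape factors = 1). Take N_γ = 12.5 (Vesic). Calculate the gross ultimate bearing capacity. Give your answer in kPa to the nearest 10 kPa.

q_ult ≈ 390 kPa

tan26° = 0.4877, so N_q = e^(π×0.4877)·tan²(58°) = 4.629 × 2.561 = 11.85.
Effective surcharge at the founding depth q = γ·D_f = 17.3 × 1.2 = 20.76 kPa.
The water table coincides with the base, so in the self-weight term γ → γ' = 8.79 kN/m³.
q_ult = q·N_q + 0.5·γ·B·N_γ·s_γ
     = 20.76 × 11.854 + 0.5 × 8.79 × 3.1 × 12.5 × 0.86
     = 246.09 + 146.46 = 392.56 kPa.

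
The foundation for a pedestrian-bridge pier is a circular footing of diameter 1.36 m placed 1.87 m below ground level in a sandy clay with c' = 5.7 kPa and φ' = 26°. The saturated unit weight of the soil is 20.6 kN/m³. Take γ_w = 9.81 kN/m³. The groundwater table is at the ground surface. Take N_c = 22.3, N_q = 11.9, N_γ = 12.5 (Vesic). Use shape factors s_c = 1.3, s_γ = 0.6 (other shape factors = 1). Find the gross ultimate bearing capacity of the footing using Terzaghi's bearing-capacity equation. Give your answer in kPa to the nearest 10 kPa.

With the water table at the surface the whole profile is submerged: γ' = 20.6 − 9.81 = 10.79 kN/m³, so q = γ'·D_f = 20.177 kPa; the same γ' applies in the ½γBN_γ term.
q_ult = c·N_c·s_c + q·N_q + 0.5·γ·B·N_γ·s_γ
     = 5.7 × 22.3 × 1.3 + 20.177 × 11.9 + 0.5 × 10.79 × 1.36 × 12.5 × 0.6
     = 165.24 + 240.11 + 55.029 = 460.38 kPa.

q_ult ≈ 460 kPa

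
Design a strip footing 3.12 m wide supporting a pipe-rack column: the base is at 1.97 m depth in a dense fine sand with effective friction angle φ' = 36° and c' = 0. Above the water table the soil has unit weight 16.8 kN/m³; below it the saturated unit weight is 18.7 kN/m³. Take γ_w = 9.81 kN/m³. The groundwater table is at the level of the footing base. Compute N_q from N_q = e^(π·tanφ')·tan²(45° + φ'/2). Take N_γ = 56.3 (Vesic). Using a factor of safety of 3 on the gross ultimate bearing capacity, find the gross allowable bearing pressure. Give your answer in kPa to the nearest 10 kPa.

q_all ≈ 680 kPa

N_q = e^(π·tan36°)·tan²(63°) = 37.75.
Overburden at base level: q = 16.8 × 1.97 = 33.096 kPa.
Below the base the soil is submerged, so the ½γBN_γ term uses γ' = 18.7 − 9.81 = 8.89 kN/m³.
Surcharge term q·N_q = 33.096 × 37.752 = 1249.5 kPa; self-weight term 0.5·γ·B·N_γ = 0.5 × 8.89 × 3.12 × 56.3 = 780.79 kPa.
q_ult = 1249.5 + 780.79 = 2030.2 kPa.
q_all = 2030.2 / 3 = 676.75 kPa.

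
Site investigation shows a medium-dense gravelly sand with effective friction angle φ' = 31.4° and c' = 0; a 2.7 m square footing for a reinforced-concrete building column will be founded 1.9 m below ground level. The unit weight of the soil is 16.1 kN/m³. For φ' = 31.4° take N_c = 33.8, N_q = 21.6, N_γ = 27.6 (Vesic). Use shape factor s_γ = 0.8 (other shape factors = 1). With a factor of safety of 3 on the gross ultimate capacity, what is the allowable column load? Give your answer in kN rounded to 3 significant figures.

Effective surcharge at the founding depth q = γ·D_f = 16.1 × 1.9 = 30.59 kPa.
q_ult = q·N_q + 0.5·γ·B·N_γ·s_γ
     = 30.59 × 21.6 + 0.5 × 16.1 × 2.7 × 27.6 × 0.8
     = 660.74 + 479.91 = 1140.7 kPa.
Gross allowable pressure q_all = 1140.7 / 3 = 380.22 kPa.
Footing area = 7.29 m², so allowable column load = 380.22 × 7.29 = 2771.8 kN.

P_all ≈ 2770 kN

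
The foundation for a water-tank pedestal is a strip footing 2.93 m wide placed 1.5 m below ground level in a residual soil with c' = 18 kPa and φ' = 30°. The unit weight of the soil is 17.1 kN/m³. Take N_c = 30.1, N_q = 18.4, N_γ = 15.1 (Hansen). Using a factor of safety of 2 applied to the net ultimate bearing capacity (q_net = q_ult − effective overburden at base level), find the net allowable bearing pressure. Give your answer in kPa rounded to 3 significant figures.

Overburden at base level: q = 17.1 × 1.5 = 25.65 kPa.
Cohesion term c·N_c = 18 × 30.1 = 541.8 kPa; surcharge term q·N_q = 25.65 × 18.4 = 471.96 kPa; self-weight term 0.5·γ·B·N_γ = 0.5 × 17.1 × 2.93 × 15.1 = 378.28 kPa.
q_ult = 541.8 + 471.96 + 378.28 = 1392 kPa.
Net ultimate: q_net = 1392 − 25.65 = 1366.4 kPa.
q_all(net) = 1366.4 / 2 = 683.19 kPa.

q_all(net) ≈ 683 kPa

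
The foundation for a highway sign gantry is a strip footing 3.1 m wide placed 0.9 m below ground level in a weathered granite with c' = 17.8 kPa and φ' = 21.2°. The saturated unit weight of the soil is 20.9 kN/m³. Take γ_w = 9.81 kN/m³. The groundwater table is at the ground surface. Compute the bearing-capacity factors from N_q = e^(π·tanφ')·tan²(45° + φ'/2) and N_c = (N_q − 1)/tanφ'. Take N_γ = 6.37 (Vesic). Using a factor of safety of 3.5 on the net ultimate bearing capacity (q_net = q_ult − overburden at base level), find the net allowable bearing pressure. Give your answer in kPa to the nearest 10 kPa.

q_all(net) ≈ 130 kPa

N_q = e^(π·tan21.2°)·tan²(55.6°) = 7.21; N_c = (N_q − 1)/tanφ' = 16.02.
With the water table at the surface the whole profile is submerged: γ' = 20.9 − 9.81 = 11.09 kN/m³, so q = γ'·D_f = 9.981 kPa; the same γ' applies in the ½γBN_γ term.
q_ult = c·N_c + q·N_q + 0.5·γ·B·N_γ
     = 17.8 × 16.021 + 9.981 × 7.2142 + 0.5 × 11.09 × 3.1 × 6.37
     = 285.18 + 72.005 + 109.5 = 466.68 kPa.
q_net = 466.68 − 9.981 = 456.7 kPa.
q_all(net) = 456.7 / 3.5 = 130.49 kPa.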